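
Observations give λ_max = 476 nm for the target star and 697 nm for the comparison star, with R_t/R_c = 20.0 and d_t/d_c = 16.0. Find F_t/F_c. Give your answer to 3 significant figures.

7.18

Wien's law: T_t/T_c = λ_c/λ_t = 697/476 = 1.464.
L_t/L_c = (R_t/R_c)²(T_t/T_c)⁴ = (20.0)²(1.464)⁴ = 1839.
F_t/F_c = (L_t/L_c)/(d_t/d_c)² = 1839/(16.0)² = 7.183.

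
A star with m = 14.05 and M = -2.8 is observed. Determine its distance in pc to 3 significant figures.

2.34×10^4 pc

m − M = 5 log₁₀(d/10 pc)
14.05 − (-2.8) = 16.85 = 5 log₁₀(d/10)
d = 10 × 10^(16.85/5) = 10 × 10^3.370 = 2.344×10^4 pc.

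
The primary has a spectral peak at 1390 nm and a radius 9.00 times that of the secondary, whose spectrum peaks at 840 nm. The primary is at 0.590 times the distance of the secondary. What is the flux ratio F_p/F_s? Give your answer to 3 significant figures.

31.0

Wien's law: T_p/T_s = λ_s/λ_p = 840/1390 = 0.6043.
L_p/L_s = (R_p/R_s)²(T_p/T_s)⁴ = (9.00)²(0.6043)⁴ = 10.80.
F_p/F_s = (L_p/L_s)/(d_p/d_s)² = 10.80/(0.590)² = 31.03.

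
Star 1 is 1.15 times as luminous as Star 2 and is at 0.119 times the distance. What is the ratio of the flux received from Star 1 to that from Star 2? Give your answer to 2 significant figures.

F = L/(4πd²), so F_1/F_2 = (L_1/L_2) / (d_1/d_2)²
= 1.15 / (0.119)² = 1.15 / 0.01416 = 81.21.

81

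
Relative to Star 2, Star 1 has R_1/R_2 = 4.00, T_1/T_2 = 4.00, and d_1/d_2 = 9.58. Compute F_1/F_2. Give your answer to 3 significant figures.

44.6

L_1/L_2 = (R_1/R_2)²(T_1/T_2)⁴ = (4.00)² × (4.00)⁴ = 4096.
F_1/F_2 = (L_1/L_2)/(d_1/d_2)² = 4096 / (9.58)² = 44.63.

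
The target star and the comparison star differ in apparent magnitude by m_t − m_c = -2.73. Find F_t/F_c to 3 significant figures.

F_t/F_c = 10^(−(m_t − m_c)/2.5) = 10^(2.73/2.5) = 10^1.092 = 12.36.

12.4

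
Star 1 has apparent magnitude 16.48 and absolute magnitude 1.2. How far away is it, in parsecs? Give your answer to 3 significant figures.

m − M = 5 log₁₀(d/10 pc)
16.48 − (1.2) = 15.28 = 5 log₁₀(d/10)
d = 10 × 10^(15.28/5) = 10 × 10^3.056 = 1.138×10^4 pc.

1.14×10^4 pc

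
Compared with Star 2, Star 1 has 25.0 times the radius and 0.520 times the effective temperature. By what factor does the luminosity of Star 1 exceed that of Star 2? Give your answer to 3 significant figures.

45.7

From the Stefan–Boltzmann law, L ∝ R²T⁴, so
L_1/L_2 = (R_1/R_2)² (T_1/T_2)⁴ = (25.0)² × (0.520)⁴ = 625.0 × 0.07312 = 45.70.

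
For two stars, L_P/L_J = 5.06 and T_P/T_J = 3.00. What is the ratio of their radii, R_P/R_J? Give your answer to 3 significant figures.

0.250

L ∝ R²T⁴ gives R ∝ √L / T², so
R_P/R_J = √(5.06) / (3.00)² = 2.249 / 9.000 = 0.2499.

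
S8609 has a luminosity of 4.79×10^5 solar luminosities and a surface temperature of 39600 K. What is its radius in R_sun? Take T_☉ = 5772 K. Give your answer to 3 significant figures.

14.7 R_sun

R/R_☉ = √(L/L_☉) / (T/T_☉)² = √(4.79×10^5) / (6.861)²
       = 692.1 / 47.07 = 14.70.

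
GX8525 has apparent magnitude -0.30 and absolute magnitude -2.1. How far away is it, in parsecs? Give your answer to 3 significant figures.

m − M = 5 log₁₀(d/10 pc)
-0.30 − (-2.1) = 1.80 = 5 log₁₀(d/10)
d = 10 × 10^(1.80/5) = 10 × 10^0.360 = 22.91 pc.

22.9 pc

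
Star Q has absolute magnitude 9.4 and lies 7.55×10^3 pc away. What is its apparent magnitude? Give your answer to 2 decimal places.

m = M + 5 log₁₀(d/10 pc) = 9.4 + 5 log₁₀(7.55×10^3/10)
  = 9.4 + 5 × 2.878 = 9.4 + 14.39 = 23.79.

23.79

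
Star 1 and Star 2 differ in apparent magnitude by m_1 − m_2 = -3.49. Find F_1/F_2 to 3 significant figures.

F_1/F_2 = 10^(−(m_1 − m_2)/2.5) = 10^(3.49/2.5) = 10^1.396 = 24.89.

24.9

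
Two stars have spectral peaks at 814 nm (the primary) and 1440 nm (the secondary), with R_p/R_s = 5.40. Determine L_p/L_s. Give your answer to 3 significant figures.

Wien's law gives T ∝ 1/λ_max, so T_p/T_s = λ_s/λ_p = 1440/814 = 1.769.
Then L ∝ R²T⁴ gives L_p/L_s = (5.40)² × (1.769)⁴ = 29.16 × 9.794 = 285.6.

286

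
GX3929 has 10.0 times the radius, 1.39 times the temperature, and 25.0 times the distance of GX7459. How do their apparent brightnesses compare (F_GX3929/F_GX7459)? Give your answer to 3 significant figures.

0.597

L_GX3929/L_GX7459 = (R_GX3929/R_GX7459)²(T_GX3929/T_GX7459)⁴ = (10.0)² × (1.39)⁴ = 373.3.
F_GX3929/F_GX7459 = (L_GX3929/L_GX7459)/(d_GX3929/d_GX7459)² = 373.3 / (25.0)² = 0.5973.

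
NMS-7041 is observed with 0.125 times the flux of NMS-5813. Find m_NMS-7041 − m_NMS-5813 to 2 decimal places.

2.26

m_NMS-7041 − m_NMS-5813 = −2.5 log₁₀(F_NMS-7041/F_NMS-5813) = −2.5 log₁₀(0.125) = −2.5 × (-0.903) = 2.258.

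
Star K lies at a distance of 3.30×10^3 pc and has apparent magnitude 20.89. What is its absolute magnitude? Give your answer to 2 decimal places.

8.30

M = m − 5 log₁₀(d/10 pc) = 20.89 − 5 log₁₀(3.30×10^3/10)
  = 20.89 − 5 × 2.519 = 20.89 − 12.59 = 8.30.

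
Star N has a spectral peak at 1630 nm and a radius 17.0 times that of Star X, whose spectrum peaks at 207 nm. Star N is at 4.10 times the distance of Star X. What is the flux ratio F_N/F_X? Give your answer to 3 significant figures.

Wien's law: T_N/T_X = λ_X/λ_N = 207/1630 = 0.1270.
L_N/L_X = (R_N/R_X)²(T_N/T_X)⁴ = (17.0)²(0.1270)⁴ = 0.07517.
F_N/F_X = (L_N/L_X)/(d_N/d_X)² = 0.07517/(4.10)² = 0.004472.

0.00447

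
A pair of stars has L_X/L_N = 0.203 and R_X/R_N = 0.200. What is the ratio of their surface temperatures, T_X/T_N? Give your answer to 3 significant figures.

1.50

L ∝ R²T⁴ gives T ∝ (L/R²)^(1/4), so
T_X/T_N = (0.203 / 0.200²)^(1/4) = (5.075)^(1/4) = 1.501.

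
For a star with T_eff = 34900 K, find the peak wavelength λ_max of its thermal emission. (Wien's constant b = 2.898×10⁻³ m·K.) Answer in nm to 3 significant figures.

λ_max = b/T = 2.898×10⁻³ / 34900 = 8.30×10^-8 m = 83.04 nm.

83.0 nm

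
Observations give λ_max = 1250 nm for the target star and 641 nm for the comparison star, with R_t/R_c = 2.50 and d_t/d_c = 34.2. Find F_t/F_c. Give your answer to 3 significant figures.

Wien's law: T_t/T_c = λ_c/λ_t = 641/1250 = 0.5128.
L_t/L_c = (R_t/R_c)²(T_t/T_c)⁴ = (2.50)²(0.5128)⁴ = 0.4322.
F_t/F_c = (L_t/L_c)/(d_t/d_c)² = 0.4322/(34.2)² = 3.695×10^-4.

3.70×10^-4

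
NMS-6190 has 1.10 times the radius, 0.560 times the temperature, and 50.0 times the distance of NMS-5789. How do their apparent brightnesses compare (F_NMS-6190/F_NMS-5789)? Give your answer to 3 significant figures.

4.76×10^-5

L_NMS-6190/L_NMS-5789 = (R_NMS-6190/R_NMS-5789)²(T_NMS-6190/T_NMS-5789)⁴ = (1.10)² × (0.560)⁴ = 0.1190.
F_NMS-6190/F_NMS-5789 = (L_NMS-6190/L_NMS-5789)/(d_NMS-6190/d_NMS-5789)² = 0.1190 / (50.0)² = 4.760×10^-5.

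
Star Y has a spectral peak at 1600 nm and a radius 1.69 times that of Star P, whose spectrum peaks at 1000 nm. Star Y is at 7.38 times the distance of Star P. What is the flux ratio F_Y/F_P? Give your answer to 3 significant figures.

0.00800

Wien's law: T_Y/T_P = λ_P/λ_Y = 1000/1600 = 0.6250.
L_Y/L_P = (R_Y/R_P)²(T_Y/T_P)⁴ = (1.69)²(0.6250)⁴ = 0.4358.
F_Y/F_P = (L_Y/L_P)/(d_Y/d_P)² = 0.4358/(7.38)² = 0.008002.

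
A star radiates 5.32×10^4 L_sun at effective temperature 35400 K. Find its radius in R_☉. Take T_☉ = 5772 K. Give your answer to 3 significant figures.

R/R_☉ = √(L/L_☉) / (T/T_☉)² = √(5.32×10^4) / (6.133)²
       = 230.7 / 37.61 = 6.132.

6.13 R_☉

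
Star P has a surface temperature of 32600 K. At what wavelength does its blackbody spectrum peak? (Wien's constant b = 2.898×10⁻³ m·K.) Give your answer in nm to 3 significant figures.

88.9 nm

λ_max = b/T = 2.898×10⁻³ / 32600 = 8.89×10^-8 m = 88.90 nm.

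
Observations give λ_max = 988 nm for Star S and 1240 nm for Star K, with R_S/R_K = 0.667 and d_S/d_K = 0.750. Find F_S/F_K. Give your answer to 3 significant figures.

Wien's law: T_S/T_K = λ_K/λ_S = 1240/988 = 1.255.
L_S/L_K = (R_S/R_K)²(T_S/T_K)⁴ = (0.667)²(1.255)⁴ = 1.104.
F_S/F_K = (L_S/L_K)/(d_S/d_K)² = 1.104/(0.750)² = 1.962.

1.96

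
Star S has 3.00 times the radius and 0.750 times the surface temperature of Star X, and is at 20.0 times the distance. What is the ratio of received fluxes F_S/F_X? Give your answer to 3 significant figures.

L_S/L_X = (R_S/R_X)²(T_S/T_X)⁴ = (3.00)² × (0.750)⁴ = 2.848.
F_S/F_X = (L_S/L_X)/(d_S/d_X)² = 2.848 / (20.0)² = 0.007119.

0.00712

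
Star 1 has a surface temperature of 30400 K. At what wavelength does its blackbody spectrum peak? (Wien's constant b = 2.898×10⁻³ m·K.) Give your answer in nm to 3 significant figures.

λ_max = b/T = 2.898×10⁻³ / 30400 = 9.53×10^-8 m = 95.33 nm.

95.3 nm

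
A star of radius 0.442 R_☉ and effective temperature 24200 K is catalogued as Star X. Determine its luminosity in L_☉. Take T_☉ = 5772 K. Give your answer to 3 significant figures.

60.4 L_☉

L/L_☉ = (R/R_☉)² (T/T_☉)⁴ = (0.442)² × (24200/5772)⁴
       = 0.1954 × (4.193)⁴ = 0.1954 × 309.0 = 60.37.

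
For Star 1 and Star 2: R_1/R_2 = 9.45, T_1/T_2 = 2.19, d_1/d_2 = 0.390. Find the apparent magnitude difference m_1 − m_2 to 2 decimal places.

-10.33

L_1/L_2 = (9.45)²(2.19)⁴ = 2054.
F_1/F_2 = (L_1/L_2)/(d_1/d_2)² = 2054/0.1521 = 1.351×10^4.
m_1 − m_2 = −2.5 log₁₀(1.351×10^4) = -10.33.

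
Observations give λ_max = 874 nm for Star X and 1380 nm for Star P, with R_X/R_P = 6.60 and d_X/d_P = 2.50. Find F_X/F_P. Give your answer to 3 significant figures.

43.3

Wien's law: T_X/T_P = λ_P/λ_X = 1380/874 = 1.579.
L_X/L_P = (R_X/R_P)²(T_X/T_P)⁴ = (6.60)²(1.579)⁴ = 270.7.
F_X/F_P = (L_X/L_P)/(d_X/d_P)² = 270.7/(2.50)² = 43.32.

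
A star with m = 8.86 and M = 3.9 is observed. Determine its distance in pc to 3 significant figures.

m − M = 5 log₁₀(d/10 pc)
8.86 − (3.9) = 4.96 = 5 log₁₀(d/10)
d = 10 × 10^(4.96/5) = 10 × 10^0.992 = 98.17 pc.

98.2 pc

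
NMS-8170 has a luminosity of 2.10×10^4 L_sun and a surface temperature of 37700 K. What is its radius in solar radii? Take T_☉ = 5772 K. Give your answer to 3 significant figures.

R/R_☉ = √(L/L_☉) / (T/T_☉)² = √(2.10×10^4) / (6.532)²
       = 144.9 / 42.66 = 3.397.

3.40 solar radii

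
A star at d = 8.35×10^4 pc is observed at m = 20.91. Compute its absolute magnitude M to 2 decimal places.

1.30

M = m − 5 log₁₀(d/10 pc) = 20.91 − 5 log₁₀(8.35×10^4/10)
  = 20.91 − 5 × 3.922 = 20.91 − 19.61 = 1.30.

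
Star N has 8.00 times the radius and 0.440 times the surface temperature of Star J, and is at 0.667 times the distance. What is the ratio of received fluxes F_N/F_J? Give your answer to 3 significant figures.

5.39

L_N/L_J = (R_N/R_J)²(T_N/T_J)⁴ = (8.00)² × (0.440)⁴ = 2.399.
F_N/F_J = (L_N/L_J)/(d_N/d_J)² = 2.399 / (0.667)² = 5.392.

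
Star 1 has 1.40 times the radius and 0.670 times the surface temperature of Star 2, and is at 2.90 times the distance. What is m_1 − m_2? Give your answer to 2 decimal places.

L_1/L_2 = (1.40)²(0.670)⁴ = 0.3950.
F_1/F_2 = (L_1/L_2)/(d_1/d_2)² = 0.3950/8.410 = 0.04696.
m_1 − m_2 = −2.5 log₁₀(0.04696) = 3.32.

3.32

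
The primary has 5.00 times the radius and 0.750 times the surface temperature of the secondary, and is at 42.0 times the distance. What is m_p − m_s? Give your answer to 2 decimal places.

L_p/L_s = (5.00)²(0.750)⁴ = 7.910.
F_p/F_s = (L_p/L_s)/(d_p/d_s)² = 7.910/1764 = 0.004484.
m_p − m_s = −2.5 log₁₀(0.004484) = 5.87.

5.87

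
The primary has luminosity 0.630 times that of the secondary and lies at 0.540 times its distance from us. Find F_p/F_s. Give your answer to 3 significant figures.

2.16

F = L/(4πd²), so F_p/F_s = (L_p/L_s) / (d_p/d_s)²
= 0.630 / (0.540)² = 0.630 / 0.2916 = 2.160.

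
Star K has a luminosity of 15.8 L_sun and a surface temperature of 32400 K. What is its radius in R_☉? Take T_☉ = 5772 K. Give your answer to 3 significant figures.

R/R_☉ = √(L/L_☉) / (T/T_☉)² = √(15.8) / (5.613)²
       = 3.975 / 31.51 = 0.1262.

0.126 R_☉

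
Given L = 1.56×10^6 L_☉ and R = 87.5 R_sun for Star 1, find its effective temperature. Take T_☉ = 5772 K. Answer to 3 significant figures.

T/T_☉ = (L/L_☉)^(1/4) / (R/R_☉)^(1/2)
T = 5772 × (1.56×10^6)^(1/4) / √(87.5) = 5772 × 35.34 / 9.354 = 2.181×10^4 K.

2.18×10^4 K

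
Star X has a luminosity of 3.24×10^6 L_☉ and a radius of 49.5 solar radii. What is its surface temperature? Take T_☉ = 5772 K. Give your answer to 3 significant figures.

3.48×10^4 K

T/T_☉ = (L/L_☉)^(1/4) / (R/R_☉)^(1/2)
T = 5772 × (3.24×10^6)^(1/4) / √(49.5) = 5772 × 42.43 / 7.036 = 3.481×10^4 K.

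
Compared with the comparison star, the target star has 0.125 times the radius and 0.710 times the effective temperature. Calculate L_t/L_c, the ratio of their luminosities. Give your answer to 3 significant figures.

0.00397

From the Stefan–Boltzmann law, L ∝ R²T⁴, so
L_t/L_c = (R_t/R_c)² (T_t/T_c)⁴ = (0.125)² × (0.710)⁴ = 0.01562 × 0.2541 = 0.003971.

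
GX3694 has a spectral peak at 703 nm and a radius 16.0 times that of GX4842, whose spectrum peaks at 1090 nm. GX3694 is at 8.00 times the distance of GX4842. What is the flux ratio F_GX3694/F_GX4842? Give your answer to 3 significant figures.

23.1

Wien's law: T_GX3694/T_GX4842 = λ_GX4842/λ_GX3694 = 1090/703 = 1.550.
L_GX3694/L_GX4842 = (R_GX3694/R_GX4842)²(T_GX3694/T_GX4842)⁴ = (16.0)²(1.550)⁴ = 1480.
F_GX3694/F_GX4842 = (L_GX3694/L_GX4842)/(d_GX3694/d_GX4842)² = 1480/(8.00)² = 23.12.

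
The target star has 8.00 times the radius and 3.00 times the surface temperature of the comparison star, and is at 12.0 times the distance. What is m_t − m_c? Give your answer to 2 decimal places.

-3.89

L_t/L_c = (8.00)²(3.00)⁴ = 5184.
F_t/F_c = (L_t/L_c)/(d_t/d_c)² = 5184/144.0 = 36.00.
m_t − m_c = −2.5 log₁₀(36.00) = -3.89.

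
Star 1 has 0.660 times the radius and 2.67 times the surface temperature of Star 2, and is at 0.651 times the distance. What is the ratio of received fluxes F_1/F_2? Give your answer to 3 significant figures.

52.2

L_1/L_2 = (R_1/R_2)²(T_1/T_2)⁴ = (0.660)² × (2.67)⁴ = 22.14.
F_1/F_2 = (L_1/L_2)/(d_1/d_2)² = 22.14 / (0.651)² = 52.24.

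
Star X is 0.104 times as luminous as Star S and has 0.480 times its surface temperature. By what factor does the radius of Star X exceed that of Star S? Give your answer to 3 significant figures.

L ∝ R²T⁴ gives R ∝ √L / T², so
R_X/R_S = √(0.104) / (0.480)² = 0.3225 / 0.2304 = 1.400.

1.40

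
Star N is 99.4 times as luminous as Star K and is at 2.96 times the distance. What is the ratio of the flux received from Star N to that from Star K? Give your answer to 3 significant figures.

F = L/(4πd²), so F_N/F_K = (L_N/L_K) / (d_N/d_K)²
= 99.4 / (2.96)² = 99.4 / 8.762 = 11.34.

11.3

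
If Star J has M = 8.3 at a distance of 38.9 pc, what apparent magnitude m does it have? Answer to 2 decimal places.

11.25

m = M + 5 log₁₀(d/10 pc) = 8.3 + 5 log₁₀(38.9/10)
  = 8.3 + 5 × 0.590 = 8.3 + 2.95 = 11.25.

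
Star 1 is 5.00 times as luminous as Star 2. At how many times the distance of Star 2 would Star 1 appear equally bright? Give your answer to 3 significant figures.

2.24

Equal flux requires L_1/d_1² = L_2/d_2², so d_1/d_2 = √(L_1/L_2)
= √(5.00) = 2.236.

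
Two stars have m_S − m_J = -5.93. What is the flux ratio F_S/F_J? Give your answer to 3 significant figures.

F_S/F_J = 10^(−(m_S − m_J)/2.5) = 10^(5.93/2.5) = 10^2.372 = 235.5.

236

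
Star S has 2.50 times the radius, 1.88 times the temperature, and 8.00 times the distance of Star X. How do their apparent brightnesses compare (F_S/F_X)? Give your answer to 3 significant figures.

1.22

L_S/L_X = (R_S/R_X)²(T_S/T_X)⁴ = (2.50)² × (1.88)⁴ = 78.07.
F_S/F_X = (L_S/L_X)/(d_S/d_X)² = 78.07 / (8.00)² = 1.220.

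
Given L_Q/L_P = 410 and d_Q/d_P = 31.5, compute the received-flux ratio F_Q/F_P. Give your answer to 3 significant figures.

0.413

F = L/(4πd²), so F_Q/F_P = (L_Q/L_P) / (d_Q/d_P)²
= 410 / (31.5)² = 410 / 992.2 = 0.4132.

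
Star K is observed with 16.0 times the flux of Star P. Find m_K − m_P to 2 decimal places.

m_K − m_P = −2.5 log₁₀(F_K/F_P) = −2.5 log₁₀(16.0) = −2.5 × (1.204) = -3.010.

-3.01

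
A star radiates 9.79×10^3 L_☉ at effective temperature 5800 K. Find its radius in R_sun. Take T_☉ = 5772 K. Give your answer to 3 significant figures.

98.0 R_sun

R/R_☉ = √(L/L_☉) / (T/T_☉)² = √(9.79×10^3) / (1.005)²
       = 98.94 / 1.010 = 97.99.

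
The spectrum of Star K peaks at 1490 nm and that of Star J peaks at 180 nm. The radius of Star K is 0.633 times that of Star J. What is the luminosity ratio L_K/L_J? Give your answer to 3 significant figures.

8.53×10^-5

Wien's law gives T ∝ 1/λ_max, so T_K/T_J = λ_J/λ_K = 180/1490 = 0.1208.
Then L ∝ R²T⁴ gives L_K/L_J = (0.633)² × (0.1208)⁴ = 0.4007 × 2.130×10^-4 = 8.534×10^-5.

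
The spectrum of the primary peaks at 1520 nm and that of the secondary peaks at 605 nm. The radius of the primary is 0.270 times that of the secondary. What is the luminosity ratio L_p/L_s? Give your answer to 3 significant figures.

Wien's law gives T ∝ 1/λ_max, so T_p/T_s = λ_s/λ_p = 605/1520 = 0.3980.
Then L ∝ R²T⁴ gives L_p/L_s = (0.270)² × (0.3980)⁴ = 0.07290 × 0.02510 = 0.001830.

0.00183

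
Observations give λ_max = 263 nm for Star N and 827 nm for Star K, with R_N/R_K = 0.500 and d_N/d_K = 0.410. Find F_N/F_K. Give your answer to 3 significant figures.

145

Wien's law: T_N/T_K = λ_K/λ_N = 827/263 = 3.144.
L_N/L_K = (R_N/R_K)²(T_N/T_K)⁴ = (0.500)²(3.144)⁴ = 24.44.
F_N/F_K = (L_N/L_K)/(d_N/d_K)² = 24.44/(0.410)² = 145.4.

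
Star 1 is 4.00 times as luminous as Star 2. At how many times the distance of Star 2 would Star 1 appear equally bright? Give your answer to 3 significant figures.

2.00

Equal flux requires L_1/d_1² = L_2/d_2², so d_1/d_2 = √(L_1/L_2)
= √(4.00) = 2.000.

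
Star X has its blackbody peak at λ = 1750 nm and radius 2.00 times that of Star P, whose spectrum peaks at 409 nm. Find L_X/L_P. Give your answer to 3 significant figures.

Wien's law gives T ∝ 1/λ_max, so T_X/T_P = λ_P/λ_X = 409/1750 = 0.2337.
Then L ∝ R²T⁴ gives L_X/L_P = (2.00)² × (0.2337)⁴ = 4.000 × 0.002984 = 0.01193.

0.0119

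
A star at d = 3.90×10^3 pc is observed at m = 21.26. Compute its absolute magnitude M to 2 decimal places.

8.30

M = m − 5 log₁₀(d/10 pc) = 21.26 − 5 log₁₀(3.90×10^3/10)
  = 21.26 − 5 × 2.591 = 21.26 − 12.96 = 8.30.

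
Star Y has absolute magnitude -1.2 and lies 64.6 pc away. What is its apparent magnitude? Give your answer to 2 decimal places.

2.85

m = M + 5 log₁₀(d/10 pc) = -1.2 + 5 log₁₀(64.6/10)
  = -1.2 + 5 × 0.810 = -1.2 + 4.05 = 2.85.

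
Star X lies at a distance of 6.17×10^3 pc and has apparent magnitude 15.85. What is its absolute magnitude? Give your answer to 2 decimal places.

1.90

M = m − 5 log₁₀(d/10 pc) = 15.85 − 5 log₁₀(6.17×10^3/10)
  = 15.85 − 5 × 2.790 = 15.85 − 13.95 = 1.90.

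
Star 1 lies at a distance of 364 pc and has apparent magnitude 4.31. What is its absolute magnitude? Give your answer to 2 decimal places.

M = m − 5 log₁₀(d/10 pc) = 4.31 − 5 log₁₀(364/10)
  = 4.31 − 5 × 1.561 = 4.31 − 7.81 = -3.50.

-3.50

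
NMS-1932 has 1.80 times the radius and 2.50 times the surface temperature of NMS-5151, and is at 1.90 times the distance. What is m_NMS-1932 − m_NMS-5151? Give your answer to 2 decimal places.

-3.86

L_NMS-1932/L_NMS-5151 = (1.80)²(2.50)⁴ = 126.6.
F_NMS-1932/F_NMS-5151 = (L_NMS-1932/L_NMS-5151)/(d_NMS-1932/d_NMS-5151)² = 126.6/3.610 = 35.06.
m_NMS-1932 − m_NMS-5151 = −2.5 log₁₀(35.06) = -3.86.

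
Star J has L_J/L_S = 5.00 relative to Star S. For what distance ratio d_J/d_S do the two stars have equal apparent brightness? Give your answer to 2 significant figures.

2.2

Equal flux requires L_J/d_J² = L_S/d_S², so d_J/d_S = √(L_J/L_S)
= √(5.00) = 2.236.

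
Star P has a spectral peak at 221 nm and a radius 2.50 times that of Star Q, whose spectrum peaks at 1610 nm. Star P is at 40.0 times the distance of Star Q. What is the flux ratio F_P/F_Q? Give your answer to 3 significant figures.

11.0

Wien's law: T_P/T_Q = λ_Q/λ_P = 1610/221 = 7.285.
L_P/L_Q = (R_P/R_Q)²(T_P/T_Q)⁴ = (2.50)²(7.285)⁴ = 1.760×10^4.
F_P/F_Q = (L_P/L_Q)/(d_P/d_Q)² = 1.760×10^4/(40.0)² = 11.00.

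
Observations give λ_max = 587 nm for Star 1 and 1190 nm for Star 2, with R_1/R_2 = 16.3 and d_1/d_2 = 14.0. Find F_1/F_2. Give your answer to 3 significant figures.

22.9

Wien's law: T_1/T_2 = λ_2/λ_1 = 1190/587 = 2.027.
L_1/L_2 = (R_1/R_2)²(T_1/T_2)⁴ = (16.3)²(2.027)⁴ = 4488.
F_1/F_2 = (L_1/L_2)/(d_1/d_2)² = 4488/(14.0)² = 22.90.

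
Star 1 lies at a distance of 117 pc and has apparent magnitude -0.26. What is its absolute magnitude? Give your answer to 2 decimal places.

-5.60

M = m − 5 log₁₀(d/10 pc) = -0.26 − 5 log₁₀(117/10)
  = -0.26 − 5 × 1.068 = -0.26 − 5.34 = -5.60.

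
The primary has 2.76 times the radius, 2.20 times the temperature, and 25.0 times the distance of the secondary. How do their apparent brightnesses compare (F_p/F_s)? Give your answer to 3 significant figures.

L_p/L_s = (R_p/R_s)²(T_p/T_s)⁴ = (2.76)² × (2.20)⁴ = 178.4.
F_p/F_s = (L_p/L_s)/(d_p/d_s)² = 178.4 / (25.0)² = 0.2855.

0.286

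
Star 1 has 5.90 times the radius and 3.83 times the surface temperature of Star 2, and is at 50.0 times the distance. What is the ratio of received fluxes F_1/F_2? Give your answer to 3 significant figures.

3.00

L_1/L_2 = (R_1/R_2)²(T_1/T_2)⁴ = (5.90)² × (3.83)⁴ = 7490.
F_1/F_2 = (L_1/L_2)/(d_1/d_2)² = 7490 / (50.0)² = 2.996.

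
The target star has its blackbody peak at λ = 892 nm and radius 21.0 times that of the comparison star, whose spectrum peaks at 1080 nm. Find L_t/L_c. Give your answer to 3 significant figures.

Wien's law gives T ∝ 1/λ_max, so T_t/T_c = λ_c/λ_t = 1080/892 = 1.211.
Then L ∝ R²T⁴ gives L_t/L_c = (21.0)² × (1.211)⁴ = 441.0 × 2.149 = 947.7.

948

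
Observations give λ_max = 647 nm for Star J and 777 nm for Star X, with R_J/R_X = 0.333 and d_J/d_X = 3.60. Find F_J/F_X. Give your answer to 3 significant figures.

0.0178

Wien's law: T_J/T_X = λ_X/λ_J = 777/647 = 1.201.
L_J/L_X = (R_J/R_X)²(T_J/T_X)⁴ = (0.333)²(1.201)⁴ = 0.2307.
F_J/F_X = (L_J/L_X)/(d_J/d_X)² = 0.2307/(3.60)² = 0.01780.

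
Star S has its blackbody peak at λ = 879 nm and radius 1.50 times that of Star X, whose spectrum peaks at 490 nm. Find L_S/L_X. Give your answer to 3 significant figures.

0.217

Wien's law gives T ∝ 1/λ_max, so T_S/T_X = λ_X/λ_S = 490/879 = 0.5575.
Then L ∝ R²T⁴ gives L_S/L_X = (1.50)² × (0.5575)⁴ = 2.250 × 0.09657 = 0.2173.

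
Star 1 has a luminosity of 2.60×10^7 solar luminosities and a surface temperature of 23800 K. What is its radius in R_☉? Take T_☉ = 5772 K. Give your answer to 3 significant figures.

R/R_☉ = √(L/L_☉) / (T/T_☉)² = √(2.60×10^7) / (4.123)²
       = 5099 / 17.00 = 299.9.

300 R_☉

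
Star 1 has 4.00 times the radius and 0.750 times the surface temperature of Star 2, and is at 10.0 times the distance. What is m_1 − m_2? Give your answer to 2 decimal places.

L_1/L_2 = (4.00)²(0.750)⁴ = 5.062.
F_1/F_2 = (L_1/L_2)/(d_1/d_2)² = 5.062/100.0 = 0.05063.
m_1 − m_2 = −2.5 log₁₀(0.05063) = 3.24.

3.24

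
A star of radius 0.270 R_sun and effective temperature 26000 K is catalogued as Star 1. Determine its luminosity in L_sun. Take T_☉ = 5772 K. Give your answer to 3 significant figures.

30.0 L_sun

L/L_☉ = (R/R_☉)² (T/T_☉)⁴ = (0.270)² × (26000/5772)⁴
       = 0.07290 × (4.505)⁴ = 0.07290 × 411.7 = 30.01.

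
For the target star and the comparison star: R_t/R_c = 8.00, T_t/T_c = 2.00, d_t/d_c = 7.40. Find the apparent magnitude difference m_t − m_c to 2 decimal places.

-3.18

L_t/L_c = (8.00)²(2.00)⁴ = 1024.
F_t/F_c = (L_t/L_c)/(d_t/d_c)² = 1024/54.76 = 18.70.
m_t − m_c = −2.5 log₁₀(18.70) = -3.18.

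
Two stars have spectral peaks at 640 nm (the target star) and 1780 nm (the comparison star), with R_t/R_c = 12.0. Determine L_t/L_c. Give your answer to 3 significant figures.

8.62×10^3

Wien's law gives T ∝ 1/λ_max, so T_t/T_c = λ_c/λ_t = 1780/640 = 2.781.
Then L ∝ R²T⁴ gives L_t/L_c = (12.0)² × (2.781)⁴ = 144.0 × 59.84 = 8616.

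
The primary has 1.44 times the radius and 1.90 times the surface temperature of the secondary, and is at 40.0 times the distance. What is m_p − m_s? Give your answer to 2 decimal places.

L_p/L_s = (1.44)²(1.90)⁴ = 27.02.
F_p/F_s = (L_p/L_s)/(d_p/d_s)² = 27.02/1600 = 0.01689.
m_p − m_s = −2.5 log₁₀(0.01689) = 4.43.

4.43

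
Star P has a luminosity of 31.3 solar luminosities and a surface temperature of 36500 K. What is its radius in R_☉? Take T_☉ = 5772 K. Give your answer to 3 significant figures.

R/R_☉ = √(L/L_☉) / (T/T_☉)² = √(31.3) / (6.324)²
       = 5.595 / 39.99 = 0.1399.

0.140 R_☉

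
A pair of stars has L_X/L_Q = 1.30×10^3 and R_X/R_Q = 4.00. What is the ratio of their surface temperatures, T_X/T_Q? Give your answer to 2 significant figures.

3.0

L ∝ R²T⁴ gives T ∝ (L/R²)^(1/4), so
T_X/T_Q = (1.30×10^3 / 4.00²)^(1/4) = (81.25)^(1/4) = 3.002.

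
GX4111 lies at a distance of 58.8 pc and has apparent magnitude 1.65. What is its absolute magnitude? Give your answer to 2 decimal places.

-2.20

M = m − 5 log₁₀(d/10 pc) = 1.65 − 5 log₁₀(58.8/10)
  = 1.65 − 5 × 0.769 = 1.65 − 3.85 = -2.20.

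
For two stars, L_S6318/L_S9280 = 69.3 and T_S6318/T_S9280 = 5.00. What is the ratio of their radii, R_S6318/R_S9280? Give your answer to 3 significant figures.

L ∝ R²T⁴ gives R ∝ √L / T², so
R_S6318/R_S9280 = √(69.3) / (5.00)² = 8.325 / 25.00 = 0.3330.

0.333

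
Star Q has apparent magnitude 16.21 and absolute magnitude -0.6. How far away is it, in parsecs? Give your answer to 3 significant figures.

2.30×10^4 pc

m − M = 5 log₁₀(d/10 pc)
16.21 − (-0.6) = 16.81 = 5 log₁₀(d/10)
d = 10 × 10^(16.81/5) = 10 × 10^3.362 = 2.301×10^4 pc.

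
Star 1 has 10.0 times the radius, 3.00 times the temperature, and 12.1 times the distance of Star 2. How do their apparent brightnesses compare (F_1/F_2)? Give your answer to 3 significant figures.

55.3

L_1/L_2 = (R_1/R_2)²(T_1/T_2)⁴ = (10.0)² × (3.00)⁴ = 8100.
F_1/F_2 = (L_1/L_2)/(d_1/d_2)² = 8100 / (12.1)² = 55.32.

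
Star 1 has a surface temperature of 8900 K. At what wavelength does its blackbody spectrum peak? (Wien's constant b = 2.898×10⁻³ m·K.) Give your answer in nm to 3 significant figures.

λ_max = b/T = 2.898×10⁻³ / 8900 = 3.26×10^-7 m = 325.6 nm.

326 nm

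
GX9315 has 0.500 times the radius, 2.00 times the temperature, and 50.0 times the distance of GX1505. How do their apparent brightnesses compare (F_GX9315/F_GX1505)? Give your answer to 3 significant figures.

0.00160

L_GX9315/L_GX1505 = (R_GX9315/R_GX1505)²(T_GX9315/T_GX1505)⁴ = (0.500)² × (2.00)⁴ = 4.000.
F_GX9315/F_GX1505 = (L_GX9315/L_GX1505)/(d_GX9315/d_GX1505)² = 4.000 / (50.0)² = 0.001600.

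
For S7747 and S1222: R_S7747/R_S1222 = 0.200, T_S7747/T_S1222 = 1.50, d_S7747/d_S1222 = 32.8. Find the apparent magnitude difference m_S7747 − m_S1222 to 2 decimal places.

9.31

L_S7747/L_S1222 = (0.200)²(1.50)⁴ = 0.2025.
F_S7747/F_S1222 = (L_S7747/L_S1222)/(d_S7747/d_S1222)² = 0.2025/1076 = 1.882×10^-4.
m_S7747 − m_S1222 = −2.5 log₁₀(1.882×10^-4) = 9.31.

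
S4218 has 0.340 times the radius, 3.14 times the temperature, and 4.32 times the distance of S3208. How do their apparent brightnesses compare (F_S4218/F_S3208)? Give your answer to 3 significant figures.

L_S4218/L_S3208 = (R_S4218/R_S3208)²(T_S4218/T_S3208)⁴ = (0.340)² × (3.14)⁴ = 11.24.
F_S4218/F_S3208 = (L_S4218/L_S3208)/(d_S4218/d_S3208)² = 11.24 / (4.32)² = 0.6022.

0.602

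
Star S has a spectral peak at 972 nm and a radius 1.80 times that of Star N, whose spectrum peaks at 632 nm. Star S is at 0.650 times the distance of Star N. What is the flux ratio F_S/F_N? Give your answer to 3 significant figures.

Wien's law: T_S/T_N = λ_N/λ_S = 632/972 = 0.6502.
L_S/L_N = (R_S/R_N)²(T_S/T_N)⁴ = (1.80)²(0.6502)⁴ = 0.5791.
F_S/F_N = (L_S/L_N)/(d_S/d_N)² = 0.5791/(0.650)² = 1.371.

1.37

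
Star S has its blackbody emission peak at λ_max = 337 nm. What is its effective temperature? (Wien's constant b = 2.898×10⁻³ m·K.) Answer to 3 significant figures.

8.60×10^3 K

T = b/λ_max = 2.898×10⁻³ / (337×10⁻⁹) = 8599 K.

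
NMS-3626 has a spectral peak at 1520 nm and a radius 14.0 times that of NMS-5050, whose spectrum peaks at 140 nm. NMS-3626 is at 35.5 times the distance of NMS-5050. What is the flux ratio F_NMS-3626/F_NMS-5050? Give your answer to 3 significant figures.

1.12×10^-5

Wien's law: T_NMS-3626/T_NMS-5050 = λ_NMS-5050/λ_NMS-3626 = 140/1520 = 0.09211.
L_NMS-3626/L_NMS-5050 = (R_NMS-3626/R_NMS-5050)²(T_NMS-3626/T_NMS-5050)⁴ = (14.0)²(0.09211)⁴ = 0.01411.
F_NMS-3626/F_NMS-5050 = (L_NMS-3626/L_NMS-5050)/(d_NMS-3626/d_NMS-5050)² = 0.01411/(35.5)² = 1.119×10^-5.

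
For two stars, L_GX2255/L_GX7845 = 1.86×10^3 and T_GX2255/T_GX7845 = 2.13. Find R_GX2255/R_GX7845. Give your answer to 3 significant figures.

9.51

L ∝ R²T⁴ gives R ∝ √L / T², so
R_GX2255/R_GX7845 = √(1.86×10^3) / (2.13)² = 43.13 / 4.537 = 9.506.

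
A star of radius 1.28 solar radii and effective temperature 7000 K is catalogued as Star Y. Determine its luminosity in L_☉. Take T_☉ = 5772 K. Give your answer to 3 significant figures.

3.54 L_☉

L/L_☉ = (R/R_☉)² (T/T_☉)⁴ = (1.28)² × (7000/5772)⁴
       = 1.638 × (1.213)⁴ = 1.638 × 2.163 = 3.544.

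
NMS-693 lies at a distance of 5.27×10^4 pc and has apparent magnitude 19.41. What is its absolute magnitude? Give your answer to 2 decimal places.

M = m − 5 log₁₀(d/10 pc) = 19.41 − 5 log₁₀(5.27×10^4/10)
  = 19.41 − 5 × 3.722 = 19.41 − 18.61 = 0.80.

0.80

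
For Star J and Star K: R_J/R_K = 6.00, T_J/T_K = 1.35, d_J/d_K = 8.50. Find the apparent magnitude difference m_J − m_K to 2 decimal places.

L_J/L_K = (6.00)²(1.35)⁴ = 119.6.
F_J/F_K = (L_J/L_K)/(d_J/d_K)² = 119.6/72.25 = 1.655.
m_J − m_K = −2.5 log₁₀(1.655) = -0.55.

-0.55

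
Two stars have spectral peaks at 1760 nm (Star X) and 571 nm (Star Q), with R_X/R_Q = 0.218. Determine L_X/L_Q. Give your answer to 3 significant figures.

5.27×10^-4

Wien's law gives T ∝ 1/λ_max, so T_X/T_Q = λ_Q/λ_X = 571/1760 = 0.3244.
Then L ∝ R²T⁴ gives L_X/L_Q = (0.218)² × (0.3244)⁴ = 0.04752 × 0.01108 = 5.265×10^-4.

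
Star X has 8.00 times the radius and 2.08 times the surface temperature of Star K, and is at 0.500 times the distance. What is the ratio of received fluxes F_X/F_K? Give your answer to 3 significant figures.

4.79×10^3

L_X/L_K = (R_X/R_K)²(T_X/T_K)⁴ = (8.00)² × (2.08)⁴ = 1198.
F_X/F_K = (L_X/L_K)/(d_X/d_K)² = 1198 / (0.500)² = 4792.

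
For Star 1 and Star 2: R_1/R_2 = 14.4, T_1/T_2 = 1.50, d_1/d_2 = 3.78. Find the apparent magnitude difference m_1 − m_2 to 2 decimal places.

L_1/L_2 = (14.4)²(1.50)⁴ = 1050.
F_1/F_2 = (L_1/L_2)/(d_1/d_2)² = 1050/14.29 = 73.47.
m_1 − m_2 = −2.5 log₁₀(73.47) = -4.67.

-4.67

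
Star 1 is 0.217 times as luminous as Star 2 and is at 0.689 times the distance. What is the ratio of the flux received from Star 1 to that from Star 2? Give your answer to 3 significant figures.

0.457

F = L/(4πd²), so F_1/F_2 = (L_1/L_2) / (d_1/d_2)²
= 0.217 / (0.689)² = 0.217 / 0.4747 = 0.4571.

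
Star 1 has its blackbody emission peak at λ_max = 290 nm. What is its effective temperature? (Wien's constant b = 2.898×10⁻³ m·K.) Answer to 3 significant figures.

T = b/λ_max = 2.898×10⁻³ / (290×10⁻⁹) = 9993 K.

9.99×10^3 K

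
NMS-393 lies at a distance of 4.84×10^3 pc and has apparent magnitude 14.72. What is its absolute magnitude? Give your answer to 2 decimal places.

1.30

M = m − 5 log₁₀(d/10 pc) = 14.72 − 5 log₁₀(4.84×10^3/10)
  = 14.72 − 5 × 2.685 = 14.72 − 13.42 = 1.30.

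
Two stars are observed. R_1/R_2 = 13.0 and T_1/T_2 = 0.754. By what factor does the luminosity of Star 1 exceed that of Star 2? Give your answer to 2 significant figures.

55

From the Stefan–Boltzmann law, L ∝ R²T⁴, so
L_1/L_2 = (R_1/R_2)² (T_1/T_2)⁴ = (13.0)² × (0.754)⁴ = 169.0 × 0.3232 = 54.62.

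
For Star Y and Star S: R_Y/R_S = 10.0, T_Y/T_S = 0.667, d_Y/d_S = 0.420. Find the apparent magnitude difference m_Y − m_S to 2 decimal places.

-5.13

L_Y/L_S = (10.0)²(0.667)⁴ = 19.79.
F_Y/F_S = (L_Y/L_S)/(d_Y/d_S)² = 19.79/0.1764 = 112.2.
m_Y − m_S = −2.5 log₁₀(112.2) = -5.13.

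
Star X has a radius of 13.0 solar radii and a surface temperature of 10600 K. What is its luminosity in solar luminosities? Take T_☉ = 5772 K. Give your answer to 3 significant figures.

L/L_☉ = (R/R_☉)² (T/T_☉)⁴ = (13.0)² × (10600/5772)⁴
       = 169.0 × (1.836)⁴ = 169.0 × 11.37 = 1922.

1.92×10^3 solar luminosities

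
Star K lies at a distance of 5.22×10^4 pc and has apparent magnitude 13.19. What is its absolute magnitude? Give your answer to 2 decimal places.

M = m − 5 log₁₀(d/10 pc) = 13.19 − 5 log₁₀(5.22×10^4/10)
  = 13.19 − 5 × 3.718 = 13.19 − 18.59 = -5.40.

-5.40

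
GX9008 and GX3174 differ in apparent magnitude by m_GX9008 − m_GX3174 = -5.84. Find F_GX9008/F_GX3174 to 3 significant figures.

217

F_GX9008/F_GX3174 = 10^(−(m_GX9008 − m_GX3174)/2.5) = 10^(5.84/2.5) = 10^2.336 = 216.8.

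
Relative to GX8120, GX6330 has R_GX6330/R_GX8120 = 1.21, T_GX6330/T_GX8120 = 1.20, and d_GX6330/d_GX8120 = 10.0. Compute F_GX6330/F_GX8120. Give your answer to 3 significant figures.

L_GX6330/L_GX8120 = (R_GX6330/R_GX8120)²(T_GX6330/T_GX8120)⁴ = (1.21)² × (1.20)⁴ = 3.036.
F_GX6330/F_GX8120 = (L_GX6330/L_GX8120)/(d_GX6330/d_GX8120)² = 3.036 / (10.0)² = 0.03036.

0.0304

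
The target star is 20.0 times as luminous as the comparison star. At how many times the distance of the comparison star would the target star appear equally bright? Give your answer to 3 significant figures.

4.47

Equal flux requires L_t/d_t² = L_c/d_c², so d_t/d_c = √(L_t/L_c)
= √(20.0) = 4.472.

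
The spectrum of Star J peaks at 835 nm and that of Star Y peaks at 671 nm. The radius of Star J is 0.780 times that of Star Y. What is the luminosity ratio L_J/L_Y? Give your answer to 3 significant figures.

0.254

Wien's law gives T ∝ 1/λ_max, so T_J/T_Y = λ_Y/λ_J = 671/835 = 0.8036.
Then L ∝ R²T⁴ gives L_J/L_Y = (0.780)² × (0.8036)⁴ = 0.6084 × 0.4170 = 0.2537.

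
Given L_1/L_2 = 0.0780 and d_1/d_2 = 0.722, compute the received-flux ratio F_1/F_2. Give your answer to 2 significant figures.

F = L/(4πd²), so F_1/F_2 = (L_1/L_2) / (d_1/d_2)²
= 0.0780 / (0.722)² = 0.0780 / 0.5213 = 0.1496.

0.15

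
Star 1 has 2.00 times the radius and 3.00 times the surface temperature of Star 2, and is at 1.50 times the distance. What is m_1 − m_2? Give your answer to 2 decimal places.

-5.40

L_1/L_2 = (2.00)²(3.00)⁴ = 324.0.
F_1/F_2 = (L_1/L_2)/(d_1/d_2)² = 324.0/2.250 = 144.0.
m_1 − m_2 = −2.5 log₁₀(144.0) = -5.40.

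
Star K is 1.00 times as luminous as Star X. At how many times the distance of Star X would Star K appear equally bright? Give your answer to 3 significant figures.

Equal flux requires L_K/d_K² = L_X/d_X², so d_K/d_X = √(L_K/L_X)
= √(1.00) = 1.000.

1.00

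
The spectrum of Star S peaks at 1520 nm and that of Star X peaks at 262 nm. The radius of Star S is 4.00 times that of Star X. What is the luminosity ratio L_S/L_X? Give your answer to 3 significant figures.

0.0141

Wien's law gives T ∝ 1/λ_max, so T_S/T_X = λ_X/λ_S = 262/1520 = 0.1724.
Then L ∝ R²T⁴ gives L_S/L_X = (4.00)² × (0.1724)⁴ = 16.00 × 8.827×10^-4 = 0.01412.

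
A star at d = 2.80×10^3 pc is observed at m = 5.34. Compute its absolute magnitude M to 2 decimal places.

-6.90

M = m − 5 log₁₀(d/10 pc) = 5.34 − 5 log₁₀(2.80×10^3/10)
  = 5.34 − 5 × 2.447 = 5.34 − 12.24 = -6.90.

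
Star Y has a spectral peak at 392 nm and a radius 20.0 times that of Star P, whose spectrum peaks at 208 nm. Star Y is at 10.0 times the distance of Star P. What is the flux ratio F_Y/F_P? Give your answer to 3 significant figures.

0.317

Wien's law: T_Y/T_P = λ_P/λ_Y = 208/392 = 0.5306.
L_Y/L_P = (R_Y/R_P)²(T_Y/T_P)⁴ = (20.0)²(0.5306)⁴ = 31.71.
F_Y/F_P = (L_Y/L_P)/(d_Y/d_P)² = 31.71/(10.0)² = 0.3171.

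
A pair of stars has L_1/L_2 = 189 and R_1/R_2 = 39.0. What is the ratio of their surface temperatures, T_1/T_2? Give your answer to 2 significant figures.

L ∝ R²T⁴ gives T ∝ (L/R²)^(1/4), so
T_1/T_2 = (189 / 39.0²)^(1/4) = (0.1243)^(1/4) = 0.5937.

0.59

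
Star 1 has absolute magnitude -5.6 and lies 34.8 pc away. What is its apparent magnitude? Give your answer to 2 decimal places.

-2.89

m = M + 5 log₁₀(d/10 pc) = -5.6 + 5 log₁₀(34.8/10)
  = -5.6 + 5 × 0.542 = -5.6 + 2.71 = -2.89.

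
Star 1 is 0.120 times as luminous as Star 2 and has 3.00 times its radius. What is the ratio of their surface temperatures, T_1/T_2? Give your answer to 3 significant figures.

L ∝ R²T⁴ gives T ∝ (L/R²)^(1/4), so
T_1/T_2 = (0.120 / 3.00²)^(1/4) = (0.01333)^(1/4) = 0.3398.

0.340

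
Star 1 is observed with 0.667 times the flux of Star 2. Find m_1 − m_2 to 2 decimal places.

0.44

m_1 − m_2 = −2.5 log₁₀(F_1/F_2) = −2.5 log₁₀(0.667) = −2.5 × (-0.176) = 0.440.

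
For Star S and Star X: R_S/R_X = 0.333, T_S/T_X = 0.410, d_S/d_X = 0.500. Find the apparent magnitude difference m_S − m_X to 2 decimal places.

4.75

L_S/L_X = (0.333)²(0.410)⁴ = 0.003133.
F_S/F_X = (L_S/L_X)/(d_S/d_X)² = 0.003133/0.2500 = 0.01253.
m_S − m_X = −2.5 log₁₀(0.01253) = 4.75.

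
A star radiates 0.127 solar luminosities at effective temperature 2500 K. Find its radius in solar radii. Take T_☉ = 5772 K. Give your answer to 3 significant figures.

1.90 solar radii

R/R_☉ = √(L/L_☉) / (T/T_☉)² = √(0.127) / (0.4331)²
       = 0.3564 / 0.1876 = 1.900.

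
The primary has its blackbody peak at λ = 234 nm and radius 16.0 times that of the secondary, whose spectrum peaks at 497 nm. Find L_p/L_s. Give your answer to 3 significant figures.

5.21×10^3

Wien's law gives T ∝ 1/λ_max, so T_p/T_s = λ_s/λ_p = 497/234 = 2.124.
Then L ∝ R²T⁴ gives L_p/L_s = (16.0)² × (2.124)⁴ = 256.0 × 20.35 = 5210.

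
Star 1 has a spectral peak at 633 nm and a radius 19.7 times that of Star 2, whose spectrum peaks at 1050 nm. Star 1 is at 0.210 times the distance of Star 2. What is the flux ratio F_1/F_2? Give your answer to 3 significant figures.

Wien's law: T_1/T_2 = λ_2/λ_1 = 1050/633 = 1.659.
L_1/L_2 = (R_1/R_2)²(T_1/T_2)⁴ = (19.7)²(1.659)⁴ = 2938.
F_1/F_2 = (L_1/L_2)/(d_1/d_2)² = 2938/(0.210)² = 6.662×10^4.

6.66×10^4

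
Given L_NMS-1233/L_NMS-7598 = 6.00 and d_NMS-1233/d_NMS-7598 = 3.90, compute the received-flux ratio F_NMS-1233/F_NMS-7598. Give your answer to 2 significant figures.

0.39

F = L/(4πd²), so F_NMS-1233/F_NMS-7598 = (L_NMS-1233/L_NMS-7598) / (d_NMS-1233/d_NMS-7598)²
= 6.00 / (3.90)² = 6.00 / 15.21 = 0.3945.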